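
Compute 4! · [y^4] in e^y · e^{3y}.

The EGF product rule gives c_4 = Σ_{k_1+k_2=4} C(4; k_1,k_2) · ∏ g_i(k_i), where e^y gives (1)^k; e^{3y} gives (3)^k.
g_1(k) for k = 0…4: 1, 1, 1, 1, 1.
g_2(k) for k = 0…4: 1, 3, 9, 27, 81.
c_4 = Σ_k C(4,k)·g_1(k)·g_2(4−k) = 1·1·81 + 4·1·27 + 6·1·9 + 4·1·3 + 1·1·1 = 81 + 108 + 54 + 12 + 1 = 256.

256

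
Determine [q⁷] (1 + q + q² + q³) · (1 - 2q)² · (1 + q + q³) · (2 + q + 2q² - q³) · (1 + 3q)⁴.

572

(1 + q + q² + q³) has coefficients 1,1,1,1 for degrees 0…3.
(1 - 2q)² has coefficients 1,-4,4,0,0,0,0,0 for degrees 0…7.
Multiplying by (1 + q + q³) gives running coefficients 1,-3,0,5,-4,4,0,0 for degrees 0…7.
Multiplying by (2 + q + 2q² - q³) gives running coefficients 2,-5,-1,3,0,14,-9,12 for degrees 0…7.
Finally multiplying by (1 + 3q)⁴, the product of all factors after the first has coefficients 2,19,47,-63,-396,-337,402,903 for degrees 0…7.
[q⁷] = 1·903 + 1·402 + 1·(-337) + 1·(-396) = 572.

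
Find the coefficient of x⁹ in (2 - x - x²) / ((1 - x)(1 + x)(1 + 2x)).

-1535

The denominator gives the recurrence a_n = −2a_(n−1) + a_(n−2) + 2a_(n−3) for n ≥ 3; the numerator fixes a_0 = 2, a_1 = -5, a_2 = 11.
Iterating: 2, -5, 11, -23, 47, -95, 191, -383, 767, -1535, so a_9 = -1535.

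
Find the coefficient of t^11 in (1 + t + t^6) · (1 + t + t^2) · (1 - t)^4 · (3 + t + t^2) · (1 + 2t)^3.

40

(1 + t + t^6) has coefficients 1,1,0,0,0,0,1 for degrees 0…6.
(1 + t + t^2) has coefficients 1,1,1,0,0,0,0,0,0,0,0,0 for degrees 0…11.
Multiplying by (1 - t)^4 gives running coefficients 1,-3,3,-2,3,-3,1,0,0,0,0,0 for degrees 0…11.
Multiplying by (3 + t + t^2) gives running coefficients 3,-8,7,-6,10,-8,3,-2,1,0,0,0 for degrees 0…11.
Finally multiplying by (1 + 2t)^3, the product of all factors after the first has coefficients 3,10,-5,-36,-6,36,27,0,-39,6,-4,8 for degrees 0…11.
[t^11] = 1·8 + 1·(-4) + 1·36 = 40.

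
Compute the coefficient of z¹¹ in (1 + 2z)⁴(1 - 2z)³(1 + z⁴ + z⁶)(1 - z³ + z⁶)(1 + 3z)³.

3000

(1 + 2z)⁴ has coefficients 1,8,24,32,16 for degrees 0…4.
(1 - 2z)³ has coefficients 1,-6,12,-8,0,0,0,0,0,0,0,0 for degrees 0…11.
Multiplying by (1 + z⁴ + z⁶) gives running coefficients 1,-6,12,-8,1,-6,13,-14,12,-8,0,0 for degrees 0…11.
Multiplying by (1 - z³ + z⁶) gives running coefficients 1,-6,12,-9,7,-18,22,-21,30,-29,15,-18 for degrees 0…11.
Finally multiplying by (1 + 3z)³, the product of all factors after the first has coefficients 1,3,-15,-36,88,126,-194,-120,-51,268,-3,144 for degrees 0…11.
[z¹¹] = 1·144 + 8·(-3) + 24·268 + 32·(-51) + 16·(-120) = 3000.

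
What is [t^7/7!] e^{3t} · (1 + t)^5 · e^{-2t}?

The EGF product rule gives c_7 = Σ_{k_1+k_2+k_3=7} C(7; k_1,k_2,k_3) · ∏ g_i(k_i), where e^{3t} gives (3)^k; (1+t)^5 gives the falling factorial (5)_k; e^{-2t} gives (-2)^k.
g_1(k) for k = 0…7: 1, 3, 9, 27, 81, 243, 729, 2187.
g_2(k) for k = 0…7: 1, 5, 20, 60, 120, 120, 0, 0.
g_3(k) for k = 0…7: 1, -2, 4, -8, 16, -32, 64, -128.
First combine the last two factors: h(k) = Σ_j C(k,j)·g_2(j)·g_3(k−j) for k = 0…7: 1, 3, 4, -8, -24, 88, 64, -1248.
c_7 = Σ_k C(7,k)·g_1(k)·h(7−k) = 1·1·(-1248) + 7·3·64 + 21·9·88 + 35·27·(-24) + 35·81·(-8) + 21·243·4 + 7·729·3 + 1·2187·1 = −1248 + 1344 + 16632 − 22680 − 22680 + 20412 + 15309 + 2187 = 9276.

9276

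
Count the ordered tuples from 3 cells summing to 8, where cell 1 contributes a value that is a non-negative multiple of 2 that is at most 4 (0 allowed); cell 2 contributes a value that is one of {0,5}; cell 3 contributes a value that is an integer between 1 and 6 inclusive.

The generating function for the choices is (1 + t^2 + t^4)·(1 + t^5)·(t + t^2 + t^3 + t^4 + t^5 + t^6); the count is [t^8].
(1 + t^2 + t^4) has coefficients 1,0,1,0,1 for degrees 0…4.
(1 + t^5) has coefficients 1,0,0,0,0,1,0,0,0 for degrees 0…8.
Finally multiplying by (t + t^2 + t^3 + t^4 + t^5 + t^6), the product of all factors after the first has coefficients 0,1,1,1,1,1,2,1,1 for degrees 0…8.
[t^8] = 1·1 + 1·2 + 1·1 = 4.

4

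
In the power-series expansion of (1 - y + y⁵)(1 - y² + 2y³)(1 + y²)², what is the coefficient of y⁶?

-5

(1 - y + y⁵) has coefficients 1,-1,0,0,0,1 for degrees 0…5.
(1 - y² + 2y³) has coefficients 1,0,-1,2,0,0,0 for degrees 0…6.
Finally multiplying by (1 + y²)², the product of all factors after the first has coefficients 1,0,1,2,-1,4,-1 for degrees 0…6.
[y⁶] = 1·(-1) − 1·4 + 1·0 = -5.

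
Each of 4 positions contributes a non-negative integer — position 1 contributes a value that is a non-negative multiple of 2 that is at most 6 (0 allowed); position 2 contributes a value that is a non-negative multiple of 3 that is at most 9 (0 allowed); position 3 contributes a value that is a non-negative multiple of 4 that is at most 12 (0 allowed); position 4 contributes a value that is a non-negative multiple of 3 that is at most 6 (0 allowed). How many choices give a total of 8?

5

The generating function for the choices is (1 + z^2 + z^4 + z^6)·(1 + z^3 + z^6 + z^9)·(1 + z^4 + z^8 + z^12)·(1 + z^3 + z^6); the count is [z^8].
(1 + z^2 + z^4 + z^6) has coefficients 1,0,1,0,1,0,1 for degrees 0…6.
(1 + z^3 + z^6 + z^9) has coefficients 1,0,0,1,0,0,1,0,0 for degrees 0…8.
Multiplying by (1 + z^4 + z^8 + z^12) gives running coefficients 1,0,0,1,1,0,1,1,1 for degrees 0…8.
Finally multiplying by (1 + z^3 + z^6), the product of all factors after the first has coefficients 1,0,0,2,1,0,3,2,1 for degrees 0…8.
[z^8] = 1·1 + 1·3 + 1·1 + 1·0 = 5.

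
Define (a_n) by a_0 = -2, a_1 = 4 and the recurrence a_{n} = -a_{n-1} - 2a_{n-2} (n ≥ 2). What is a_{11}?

The ordinary generating function has denominator 1 + t + 2t^2.
Iterating the recurrence: a_0,…,a_{11} = -2, 4, 0, -8, 8, 8, -24, 8, 40, -56, -24, 136.

136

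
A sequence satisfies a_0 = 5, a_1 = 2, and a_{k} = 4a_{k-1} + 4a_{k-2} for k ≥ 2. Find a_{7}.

The ordinary generating function has denominator 1 - 4y - 4y^2.
Iterating the recurrence: a_0,…,a_{7} = 5, 2, 28, 120, 592, 2848, 13760, 66432.

66432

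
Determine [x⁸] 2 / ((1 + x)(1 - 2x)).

The denominator gives the recurrence a_n = a_(n−1) + 2a_(n−2) for n ≥ 2; the numerator fixes a_0 = 2, a_1 = 2.
Iterating: 2, 2, 6, 10, 22, 42, 86, 170, 342, so a_8 = 342.

342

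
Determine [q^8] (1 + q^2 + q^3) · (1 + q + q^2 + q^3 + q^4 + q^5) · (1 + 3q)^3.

(1 + q^2 + q^3) has coefficients 1,0,1,1 for degrees 0…3.
(1 + q + q^2 + q^3 + q^4 + q^5) has coefficients 1,1,1,1,1,1,0,0,0 for degrees 0…8.
Finally multiplying by (1 + 3q)^3, the product of all factors after the first has coefficients 1,10,37,64,64,64,63,54,27 for degrees 0…8.
[q^8] = 1·27 + 1·63 + 1·64 = 154.

154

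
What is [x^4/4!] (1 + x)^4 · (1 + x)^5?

3024

The EGF product rule gives c_4 = Σ_{k_1+k_2=4} C(4; k_1,k_2) · ∏ g_i(k_i), where (1+x)^4 gives the falling factorial (4)_k; (1+x)^5 gives the falling factorial (5)_k.
g_1(k) for k = 0…4: 1, 4, 12, 24, 24.
g_2(k) for k = 0…4: 1, 5, 20, 60, 120.
c_4 = Σ_k C(4,k)·g_1(k)·g_2(4−k) = 1·1·120 + 4·4·60 + 6·12·20 + 4·24·5 + 1·24·1 = 120 + 960 + 1440 + 480 + 24 = 3024.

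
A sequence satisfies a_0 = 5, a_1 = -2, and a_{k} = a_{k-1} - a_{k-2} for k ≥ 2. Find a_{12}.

The ordinary generating function has denominator 1 - t + t^2.
Iterating the recurrence: a_0,…,a_{12} = 5, -2, -7, -5, 2, 7, 5, -2, -7, -5, 2, 7, 5.

5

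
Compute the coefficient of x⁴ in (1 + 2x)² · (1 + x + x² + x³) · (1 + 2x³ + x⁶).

(1 + 2x)² has coefficients 1,4,4 for degrees 0…2.
(1 + x + x² + x³) has coefficients 1,1,1,1,0 for degrees 0…4.
Finally multiplying by (1 + 2x³ + x⁶), the product of all factors after the first has coefficients 1,1,1,3,2 for degrees 0…4.
[x⁴] = 1·2 + 4·3 + 4·1 = 18.

18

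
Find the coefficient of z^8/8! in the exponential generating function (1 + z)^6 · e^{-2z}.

The EGF product rule gives c_8 = Σ_{k_1+k_2=8} C(8; k_1,k_2) · ∏ g_i(k_i), where (1+z)^6 gives the falling factorial (6)_k; e^{-2z} gives (-2)^k.
g_1(k) for k = 0…8: 1, 6, 30, 120, 360, 720, 720, 0, 0.
g_2(k) for k = 0…8: 1, -2, 4, -8, 16, -32, 64, -128, 256.
c_8 = Σ_k C(8,k)·g_1(k)·g_2(8−k) = 1·1·256 + 8·6·(-128) + 28·30·64 + 56·120·(-32) + 70·360·16 + 56·720·(-8) + 28·720·4 = 256 − 6144 + 53760 − 215040 + 403200 − 322560 + 80640 = -5888.

-5888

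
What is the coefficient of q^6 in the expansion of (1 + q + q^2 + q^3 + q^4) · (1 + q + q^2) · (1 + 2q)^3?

73

(1 + q + q^2 + q^3 + q^4) has coefficients 1,1,1,1,1 for degrees 0…4.
(1 + q + q^2) has coefficients 1,1,1,0,0,0,0 for degrees 0…6.
Finally multiplying by (1 + 2q)^3, the product of all factors after the first has coefficients 1,7,19,26,20,8,0 for degrees 0…6.
[q^6] = 1·0 + 1·8 + 1·20 + 1·26 + 1·19 = 73.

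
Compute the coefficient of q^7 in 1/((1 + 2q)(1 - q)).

The denominator gives the recurrence a_n = −a_(n−1) + 2a_(n−2) for n ≥ 2; the numerator fixes a_0 = 1, a_1 = -1.
Iterating: 1, -1, 3, -5, 11, -21, 43, -85, so a_7 = -85.

-85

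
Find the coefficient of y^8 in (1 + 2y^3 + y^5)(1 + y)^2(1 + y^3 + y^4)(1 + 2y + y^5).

24

(1 + 2y^3 + y^5) has coefficients 1,0,0,2,0,1 for degrees 0…5.
(1 + y)^2 has coefficients 1,2,1,0,0,0,0,0,0 for degrees 0…8.
Multiplying by (1 + y^3 + y^4) gives running coefficients 1,2,1,1,3,3,1,0,0 for degrees 0…8.
Finally multiplying by (1 + 2y + y^5), the product of all factors after the first has coefficients 1,4,5,3,5,10,9,3,1 for degrees 0…8.
[y^8] = 1·1 + 2·10 + 1·3 = 24.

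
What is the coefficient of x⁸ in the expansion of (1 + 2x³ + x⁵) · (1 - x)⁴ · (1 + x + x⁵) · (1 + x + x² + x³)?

8

(1 + 2x³ + x⁵) has coefficients 1,0,0,2,0,1 for degrees 0…5.
(1 - x)⁴ has coefficients 1,-4,6,-4,1,0,0,0,0 for degrees 0…8.
Multiplying by (1 + x + x⁵) gives running coefficients 1,-3,2,2,-3,2,-4,6,-4 for degrees 0…8.
Finally multiplying by (1 + x + x² + x³), the product of all factors after the first has coefficients 1,-2,0,2,-2,3,-3,1,0 for degrees 0…8.
[x⁸] = 1·0 + 2·3 + 1·2 = 8.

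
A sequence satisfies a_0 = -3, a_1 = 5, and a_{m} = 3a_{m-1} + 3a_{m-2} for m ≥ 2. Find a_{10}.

The ordinary generating function has denominator 1 - 3z - 3z^2.
Iterating the recurrence: a_0,…,a_{10} = -3, 5, 6, 33, 117, 450, 1701, 6453, 24462, 92745, 351621.

351621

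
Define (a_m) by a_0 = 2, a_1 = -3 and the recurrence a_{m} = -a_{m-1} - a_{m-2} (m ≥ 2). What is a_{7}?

-3

The ordinary generating function has denominator 1 + q + q^2.
Iterating the recurrence: a_0,…,a_{7} = 2, -3, 1, 2, -3, 1, 2, -3.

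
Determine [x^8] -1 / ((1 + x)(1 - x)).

-1

The denominator gives the recurrence a_n = a_(n−2) for n ≥ 2; the numerator fixes a_0 = -1, a_1 = 0.
Iterating: -1, 0, -1, 0, -1, 0, -1, 0, -1, so a_8 = -1.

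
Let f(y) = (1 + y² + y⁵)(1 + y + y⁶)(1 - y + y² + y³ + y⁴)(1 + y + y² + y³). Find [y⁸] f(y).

(1 + y² + y⁵) has coefficients 1,0,1,0,0,1 for degrees 0…5.
(1 + y + y⁶) has coefficients 1,1,0,0,0,0,1,0,0 for degrees 0…8.
Multiplying by (1 - y + y² + y³ + y⁴) gives running coefficients 1,0,0,2,2,1,1,-1,1 for degrees 0…8.
Finally multiplying by (1 + y + y² + y³), the product of all factors after the first has coefficients 1,1,1,3,4,5,6,3,2 for degrees 0…8.
[y⁸] = 1·2 + 1·6 + 1·3 = 11.

11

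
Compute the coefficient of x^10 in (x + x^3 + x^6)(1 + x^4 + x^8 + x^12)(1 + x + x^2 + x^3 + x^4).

(x + x^3 + x^6) has coefficients 0,1,0,1,0,0,1 for degrees 0…6.
(1 + x^4 + x^8 + x^12) has coefficients 1,0,0,0,1,0,0,0,1,0,0 for degrees 0…10.
Finally multiplying by (1 + x + x^2 + x^3 + x^4), the product of all factors after the first has coefficients 1,1,1,1,2,1,1,1,2,1,1 for degrees 0…10.
[x^10] = 1·1 + 1·1 + 1·2 = 4.

4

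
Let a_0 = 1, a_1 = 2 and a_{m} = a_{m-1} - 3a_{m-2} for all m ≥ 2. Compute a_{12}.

-439

The ordinary generating function has denominator 1 - z + 3z^2.
Iterating the recurrence: a_0,…,a_{12} = 1, 2, -1, -7, -4, 17, 29, -22, -109, -43, 284, 413, -439.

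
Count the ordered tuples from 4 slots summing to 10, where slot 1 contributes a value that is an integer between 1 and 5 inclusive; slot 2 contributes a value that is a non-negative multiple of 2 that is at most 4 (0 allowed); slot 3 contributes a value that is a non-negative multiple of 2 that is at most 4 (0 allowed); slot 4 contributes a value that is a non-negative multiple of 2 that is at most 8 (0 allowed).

The generating function for the choices is (t + t² + t³ + t⁴ + t⁵)·(1 + t² + t⁴)·(1 + t² + t⁴)·(1 + t² + t⁴ + t⁶ + t⁸); the count is [t¹⁰].
(t + t² + t³ + t⁴ + t⁵) has coefficients 0,1,1,1,1,1 for degrees 0…5.
(1 + t² + t⁴) has coefficients 1,0,1,0,1,0,0,0,0,0,0 for degrees 0…10.
Multiplying by (1 + t² + t⁴) gives running coefficients 1,0,2,0,3,0,2,0,1,0,0 for degrees 0…10.
Finally multiplying by (1 + t² + t⁴ + t⁶ + t⁸), the product of all factors after the first has coefficients 1,0,3,0,6,0,8,0,9,0,8 for degrees 0…10.
[t¹⁰] = 1·0 + 1·9 + 1·0 + 1·8 + 1·0 = 17.

17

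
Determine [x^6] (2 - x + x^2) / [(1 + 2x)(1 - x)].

The denominator gives the recurrence a_n = −a_(n−1) + 2a_(n−2) for n ≥ 3; the numerator fixes a_0 = 2, a_1 = -3, a_2 = 8.
Iterating: 2, -3, 8, -14, 30, -58, 118, so a_6 = 118.

118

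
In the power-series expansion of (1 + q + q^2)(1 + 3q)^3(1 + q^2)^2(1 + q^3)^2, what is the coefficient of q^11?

(1 + q + q^2) has coefficients 1,1,1 for degrees 0…2.
(1 + 3q)^3 has coefficients 1,9,27,27,0,0,0,0,0,0,0,0 for degrees 0…11.
Multiplying by (1 + q^2)^2 gives running coefficients 1,9,29,45,55,63,27,27,0,0,0,0 for degrees 0…11.
Finally multiplying by (1 + q^3)^2, the product of all factors after the first has coefficients 1,9,29,47,73,121,118,146,155,99,109,63 for degrees 0…11.
[q^11] = 1·63 + 1·109 + 1·99 = 271.

271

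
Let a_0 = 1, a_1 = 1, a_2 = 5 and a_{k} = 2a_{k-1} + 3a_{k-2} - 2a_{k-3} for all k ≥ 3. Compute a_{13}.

The ordinary generating function has denominator 1 - 2x - 3x^2 + 2x^3.
Iterating the recurrence: a_0,…,a_{13} = 1, 1, 5, 11, 35, 93, 269, 747, 2115, 5933, 16717, 47003, 132291, 372157.

372157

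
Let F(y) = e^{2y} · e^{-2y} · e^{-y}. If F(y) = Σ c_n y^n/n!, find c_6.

1

The EGF product rule gives c_6 = Σ_{k_1+k_2+k_3=6} C(6; k_1,k_2,k_3) · ∏ g_i(k_i), where e^{2y} gives (2)^k; e^{-2y} gives (-2)^k; e^{-y} gives (-1)^k.
g_1(k) for k = 0…6: 1, 2, 4, 8, 16, 32, 64.
g_2(k) for k = 0…6: 1, -2, 4, -8, 16, -32, 64.
g_3(k) for k = 0…6: 1, -1, 1, -1, 1, -1, 1.
First combine the last two factors: h(k) = Σ_j C(k,j)·g_2(j)·g_3(k−j) for k = 0…6: 1, -3, 9, -27, 81, -243, 729.
c_6 = Σ_k C(6,k)·g_1(k)·h(6−k) = 1·1·729 + 6·2·(-243) + 15·4·81 + 20·8·(-27) + 15·16·9 + 6·32·(-3) + 1·64·1 = 729 − 2916 + 4860 − 4320 + 2160 − 576 + 64 = 1.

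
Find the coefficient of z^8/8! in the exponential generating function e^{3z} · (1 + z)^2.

The EGF product rule gives c_8 = Σ_{k_1+k_2=8} C(8; k_1,k_2) · ∏ g_i(k_i), where e^{3z} gives (3)^k; (1+z)^2 gives the falling factorial (2)_k.
g_1(k) for k = 0…8: 1, 3, 9, 27, 81, 243, 729, 2187, 6561.
g_2(k) for k = 0…8: 1, 2, 2, 0, 0, 0, 0, 0, 0.
c_8 = Σ_k C(8,k)·g_1(k)·g_2(8−k) = 28·729·2 + 8·2187·2 + 1·6561·1 = 40824 + 34992 + 6561 = 82377.

82377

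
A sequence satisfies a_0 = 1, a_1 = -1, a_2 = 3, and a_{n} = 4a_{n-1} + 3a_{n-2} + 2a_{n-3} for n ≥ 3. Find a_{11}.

2700091

The ordinary generating function has denominator 1 - 4t - 3t^2 - 2t^3.
Iterating the recurrence: a_0,…,a_{11} = 1, -1, 3, 11, 51, 243, 1147, 5419, 25603, 120963, 571499, 2700091.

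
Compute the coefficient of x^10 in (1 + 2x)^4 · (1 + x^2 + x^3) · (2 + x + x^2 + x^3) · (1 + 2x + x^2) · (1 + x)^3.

4807

(1 + 2x)^4 has coefficients 1,8,24,32,16 for degrees 0…4.
(1 + x^2 + x^3) has coefficients 1,0,1,1,0,0,0,0,0,0,0 for degrees 0…10.
Multiplying by (2 + x + x^2 + x^3) gives running coefficients 2,1,3,4,2,2,1,0,0,0,0 for degrees 0…10.
Multiplying by (1 + 2x + x^2) gives running coefficients 2,5,7,11,13,10,7,4,1,0,0 for degrees 0…10.
Finally multiplying by (1 + x)^3, the product of all factors after the first has coefficients 2,11,28,49,72,89,87,68,44,22,7 for degrees 0…10.
[x^10] = 1·7 + 8·22 + 24·44 + 32·68 + 16·87 = 4807.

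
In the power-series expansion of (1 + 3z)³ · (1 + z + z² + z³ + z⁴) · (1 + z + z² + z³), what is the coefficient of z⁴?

(1 + 3z)³ has coefficients 1,9,27,27 for degrees 0…3.
(1 + z + z² + z³ + z⁴) has coefficients 1,1,1,1,1 for degrees 0…4.
Finally multiplying by (1 + z + z² + z³), the product of all factors after the first has coefficients 1,2,3,4,4 for degrees 0…4.
[z⁴] = 1·4 + 9·4 + 27·3 + 27·2 = 175.

175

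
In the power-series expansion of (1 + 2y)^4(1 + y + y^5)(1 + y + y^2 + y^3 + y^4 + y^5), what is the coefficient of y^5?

(1 + 2y)^4 has coefficients 1,8,24,32,16 for degrees 0…4.
(1 + y + y^5) has coefficients 1,1,0,0,0,1 for degrees 0…5.
Finally multiplying by (1 + y + y^2 + y^3 + y^4 + y^5), the product of all factors after the first has coefficients 1,2,2,2,2,3 for degrees 0…5.
[y^5] = 1·3 + 8·2 + 24·2 + 32·2 + 16·2 = 163.

163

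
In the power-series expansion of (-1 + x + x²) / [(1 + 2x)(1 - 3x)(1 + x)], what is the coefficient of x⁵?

The denominator gives the recurrence a_n = 7a_(n−2) + 6a_(n−3) for n ≥ 3; the numerator fixes a_0 = -1, a_1 = 1, a_2 = -6.
Iterating: -1, 1, -6, 1, -36, -29, so a_5 = -29.

-29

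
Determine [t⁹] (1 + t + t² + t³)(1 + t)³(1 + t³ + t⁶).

9

(1 + t + t² + t³) has coefficients 1,1,1,1 for degrees 0…3.
(1 + t)³ has coefficients 1,3,3,1,0,0,0,0,0,0 for degrees 0…9.
Finally multiplying by (1 + t³ + t⁶), the product of all factors after the first has coefficients 1,3,3,2,3,3,2,3,3,1 for degrees 0…9.
[t⁹] = 1·1 + 1·3 + 1·3 + 1·2 = 9.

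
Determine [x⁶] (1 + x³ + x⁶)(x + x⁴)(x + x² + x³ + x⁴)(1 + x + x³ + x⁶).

(1 + x³ + x⁶) has coefficients 1,0,0,1,0,0,1 for degrees 0…6.
(x + x⁴) has coefficients 0,1,0,0,1,0,0 for degrees 0…6.
Multiplying by (x + x² + x³ + x⁴) gives running coefficients 0,0,1,1,1,2,1 for degrees 0…6.
Finally multiplying by (1 + x + x³ + x⁶), the product of all factors after the first has coefficients 0,0,1,2,2,4,4 for degrees 0…6.
[x⁶] = 1·4 + 1·2 + 1·0 = 6.

6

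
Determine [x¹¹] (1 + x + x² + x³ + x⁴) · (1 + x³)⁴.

4

(1 + x + x² + x³ + x⁴) has coefficients 1,1,1,1,1 for degrees 0…4.
(1 + x³)⁴ has coefficients 1,0,0,4,0,0,6,0,0,4,0,0 for degrees 0…11.
[x¹¹] = 1·0 + 1·0 + 1·4 + 1·0 + 1·0 = 4.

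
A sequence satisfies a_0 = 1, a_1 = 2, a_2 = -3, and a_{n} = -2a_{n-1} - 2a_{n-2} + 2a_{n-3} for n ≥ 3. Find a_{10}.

-472

The ordinary generating function has denominator 1 + 2z + 2z^2 - 2z^3.
Iterating the recurrence: a_0,…,a_{10} = 1, 2, -3, 4, 2, -18, 40, -40, -36, 232, -472.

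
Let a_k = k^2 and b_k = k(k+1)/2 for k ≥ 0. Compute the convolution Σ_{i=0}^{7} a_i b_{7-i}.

The convolution is the x^7 coefficient of A(x)B(x).
Σ = 0·28 + 1·21 + 4·15 + 9·10 + 16·6 + 25·3 + 36·1 + 49·0 = 378.

378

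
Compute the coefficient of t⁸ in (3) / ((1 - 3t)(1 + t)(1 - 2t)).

Partial fractions give a closed form: a_n = (27/4)·3^n + (1/4)·(-1)^n + (-4)·2^n.
At n = 8: a_8 = 43263.

43263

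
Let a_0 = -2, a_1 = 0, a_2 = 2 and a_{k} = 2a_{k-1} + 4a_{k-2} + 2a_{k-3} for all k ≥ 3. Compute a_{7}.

240

The ordinary generating function has denominator 1 - 2x - 4x^2 - 2x^3.
Iterating the recurrence: a_0,…,a_{7} = -2, 0, 2, 0, 8, 20, 72, 240.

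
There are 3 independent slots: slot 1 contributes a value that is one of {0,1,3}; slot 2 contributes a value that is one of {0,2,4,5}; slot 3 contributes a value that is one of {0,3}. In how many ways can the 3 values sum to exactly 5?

4

The generating function for the choices is (1 + q + q³)·(1 + q² + q⁴ + q⁵)·(1 + q³); the count is [q⁵].
(1 + q + q³) has coefficients 1,1,0,1 for degrees 0…3.
(1 + q² + q⁴ + q⁵) has coefficients 1,0,1,0,1,1 for degrees 0…5.
Finally multiplying by (1 + q³), the product of all factors after the first has coefficients 1,0,1,1,1,2 for degrees 0…5.
[q⁵] = 1·2 + 1·1 + 1·1 = 4.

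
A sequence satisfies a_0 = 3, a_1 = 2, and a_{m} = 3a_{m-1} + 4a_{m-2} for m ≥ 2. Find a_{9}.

262142

The ordinary generating function has denominator 1 - 3x - 4x^2.
Iterating the recurrence: a_0,…,a_{9} = 3, 2, 18, 62, 258, 1022, 4098, 16382, 65538, 262142.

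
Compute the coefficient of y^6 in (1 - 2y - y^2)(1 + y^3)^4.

6

(1 - 2y - y^2) has coefficients 1,-2,-1 for degrees 0…2.
(1 + y^3)^4 has coefficients 1,0,0,4,0,0,6 for degrees 0…6.
[y^6] = 1·6 − 2·0 − 1·0 = 6.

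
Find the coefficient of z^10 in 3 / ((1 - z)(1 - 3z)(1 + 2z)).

Partial fractions give a closed form: a_n = (-1/2)·1^n + (27/10)·3^n + (4/5)·(-2)^n.
At n = 10: a_10 = 160251.

160251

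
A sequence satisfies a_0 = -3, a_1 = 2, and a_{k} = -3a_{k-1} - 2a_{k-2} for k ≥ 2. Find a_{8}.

The ordinary generating function has denominator 1 + 3y + 2y^2.
Iterating the recurrence: a_0,…,a_{8} = -3, 2, 0, -4, 12, -28, 60, -124, 252.

252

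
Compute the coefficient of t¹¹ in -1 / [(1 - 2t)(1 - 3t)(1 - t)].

The denominator gives the recurrence a_n = 6a_(n−1) − 11a_(n−2) + 6a_(n−3) for n ≥ 3; the numerator fixes a_0 = -1, a_1 = -6, a_2 = -25.
Iterating: -1, -6, -25, -90, -301, -966, -3025, -9330, -28501, -86526, -261625, -788970, so a_11 = -788970.

-788970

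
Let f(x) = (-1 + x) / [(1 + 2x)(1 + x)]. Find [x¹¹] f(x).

6142

The denominator gives the recurrence a_n = −3a_(n−1) − 2a_(n−2) for n ≥ 2; the numerator fixes a_0 = -1, a_1 = 4.
Iterating: -1, 4, -10, 22, -46, 94, -190, 382, -766, 1534, -3070, 6142, so a_11 = 6142.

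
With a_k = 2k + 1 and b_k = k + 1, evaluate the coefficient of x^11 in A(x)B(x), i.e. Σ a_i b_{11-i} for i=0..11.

This is [x^11] in the product of the two ordinary generating functions.
Σ = 1·12 + 3·11 + 5·10 + 7·9 + 9·8 + 11·7 + 13·6 + 15·5 + 17·4 + 19·3 + 21·2 + 23·1 = 650.

650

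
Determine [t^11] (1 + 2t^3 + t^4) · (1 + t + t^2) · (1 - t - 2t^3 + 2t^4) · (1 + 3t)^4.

-3

(1 + 2t^3 + t^4) has coefficients 1,0,0,2,1 for degrees 0…4.
(1 + t + t^2) has coefficients 1,1,1,0,0,0,0,0,0,0,0,0 for degrees 0…11.
Multiplying by (1 - t - 2t^3 + 2t^4) gives running coefficients 1,0,0,-3,0,0,2,0,0,0,0,0 for degrees 0…11.
Finally multiplying by (1 + 3t)^4, the product of all factors after the first has coefficients 1,12,54,105,45,-162,-322,-219,108,216,162,0 for degrees 0…11.
[t^11] = 1·0 + 2·108 + 1·(-219) = -3.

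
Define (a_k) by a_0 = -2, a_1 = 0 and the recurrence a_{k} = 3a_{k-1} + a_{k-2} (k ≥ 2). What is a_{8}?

The ordinary generating function has denominator 1 - 3q - q^2.
Iterating the recurrence: a_0,…,a_{8} = -2, 0, -2, -6, -20, -66, -218, -720, -2378.

-2378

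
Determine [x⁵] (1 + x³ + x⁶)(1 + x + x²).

(1 + x³ + x⁶) has coefficients 1,0,0,1,0,0 for degrees 0…5.
(1 + x + x²) has coefficients 1,1,1,0,0,0 for degrees 0…5.
[x⁵] = 1·0 + 1·1 = 1.

1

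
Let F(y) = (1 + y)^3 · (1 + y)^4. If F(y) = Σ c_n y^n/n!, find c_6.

5040

The EGF product rule gives c_6 = Σ_{k_1+k_2=6} C(6; k_1,k_2) · ∏ g_i(k_i), where (1+y)^3 gives the falling factorial (3)_k; (1+y)^4 gives the falling factorial (4)_k.
g_1(k) for k = 0…6: 1, 3, 6, 6, 0, 0, 0.
g_2(k) for k = 0…6: 1, 4, 12, 24, 24, 0, 0.
c_6 = Σ_k C(6,k)·g_1(k)·g_2(6−k) = 15·6·24 + 20·6·24 = 2160 + 2880 = 5040.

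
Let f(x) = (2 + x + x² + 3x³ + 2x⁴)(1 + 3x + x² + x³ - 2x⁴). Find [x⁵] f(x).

(2 + x + x² + 3x³ + 2x⁴) has coefficients 2,1,1,3,2 for degrees 0…4.
(1 + 3x + x² + x³ - 2x⁴) has coefficients 1,3,1,1,-2,0 for degrees 0…5.
[x⁵] = 2·0 + 1·(-2) + 1·1 + 3·1 + 2·3 = 8.

8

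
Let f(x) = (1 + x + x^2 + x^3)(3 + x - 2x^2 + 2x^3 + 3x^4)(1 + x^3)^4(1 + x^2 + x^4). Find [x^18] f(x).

(1 + x + x^2 + x^3) has coefficients 1,1,1,1 for degrees 0…3.
(3 + x - 2x^2 + 2x^3 + 3x^4) has coefficients 3,1,-2,2,3,0,0,0,0,0,0,0,0,0,0,0,0,0,0 for degrees 0…18.
Multiplying by (1 + x^3)^4 gives running coefficients 3,1,-2,14,7,-8,26,18,-12,24,22,-8,11,13,-2,2,3,0,0 for degrees 0…18.
Finally multiplying by (1 + x^2 + x^4), the product of all factors after the first has coefficients 3,1,1,15,8,7,31,24,21,34,36,34,21,29,31,7,12,15,1 for degrees 0…18.
[x^18] = 1·1 + 1·15 + 1·12 + 1·7 = 35.

35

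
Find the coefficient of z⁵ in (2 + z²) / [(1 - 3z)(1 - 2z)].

The denominator gives the recurrence a_n = 5a_(n−1) − 6a_(n−2) for n ≥ 3; the numerator fixes a_0 = 2, a_1 = 10, a_2 = 39.
Iterating: 2, 10, 39, 135, 441, 1395, so a_5 = 1395.

1395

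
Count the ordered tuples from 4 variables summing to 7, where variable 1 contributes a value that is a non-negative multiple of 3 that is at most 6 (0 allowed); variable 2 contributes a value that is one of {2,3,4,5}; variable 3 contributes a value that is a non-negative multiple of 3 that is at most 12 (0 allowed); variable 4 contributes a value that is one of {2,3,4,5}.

The generating function for the choices is (1 + t³ + t⁶)·(t² + t³ + t⁴ + t⁵)·(1 + t³ + t⁶ + t⁹ + t¹²)·(t² + t³ + t⁴ + t⁵); the count is [t⁷].
(1 + t³ + t⁶) has coefficients 1,0,0,1,0,0,1 for degrees 0…6.
(t² + t³ + t⁴ + t⁵) has coefficients 0,0,1,1,1,1,0,0 for degrees 0…7.
Multiplying by (1 + t³ + t⁶ + t⁹ + t¹²) gives running coefficients 0,0,1,1,1,2,1,1 for degrees 0…7.
Finally multiplying by (t² + t³ + t⁴ + t⁵), the product of all factors after the first has coefficients 0,0,0,0,1,2,3,5 for degrees 0…7.
[t⁷] = 1·5 + 1·1 + 1·0 = 6.

6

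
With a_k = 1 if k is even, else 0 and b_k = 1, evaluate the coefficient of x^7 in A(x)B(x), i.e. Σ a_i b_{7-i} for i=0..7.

4

The convolution is the t^7 coefficient of A(t)B(t).
Σ = 1·1 + 0·1 + 1·1 + 0·1 + 1·1 + 0·1 + 1·1 + 0·1 = 4.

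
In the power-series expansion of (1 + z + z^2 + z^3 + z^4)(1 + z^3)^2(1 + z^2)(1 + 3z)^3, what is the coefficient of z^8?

346

(1 + z + z^2 + z^3 + z^4) has coefficients 1,1,1,1,1 for degrees 0…4.
(1 + z^3)^2 has coefficients 1,0,0,2,0,0,1,0,0 for degrees 0…8.
Multiplying by (1 + z^2) gives running coefficients 1,0,1,2,0,2,1,0,1 for degrees 0…8.
Finally multiplying by (1 + 3z)^3, the product of all factors after the first has coefficients 1,9,28,38,45,83,73,63,82 for degrees 0…8.
[z^8] = 1·82 + 1·63 + 1·73 + 1·83 + 1·45 = 346.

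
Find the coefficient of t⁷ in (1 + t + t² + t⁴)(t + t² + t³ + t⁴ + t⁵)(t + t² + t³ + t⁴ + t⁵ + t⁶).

(1 + t + t² + t⁴) has coefficients 1,1,1,0,1 for degrees 0…4.
(t + t² + t³ + t⁴ + t⁵) has coefficients 0,1,1,1,1,1,0,0 for degrees 0…7.
Finally multiplying by (t + t² + t³ + t⁴ + t⁵ + t⁶), the product of all factors after the first has coefficients 0,0,1,2,3,4,5,5 for degrees 0…7.
[t⁷] = 1·5 + 1·5 + 1·4 + 1·2 = 16.

16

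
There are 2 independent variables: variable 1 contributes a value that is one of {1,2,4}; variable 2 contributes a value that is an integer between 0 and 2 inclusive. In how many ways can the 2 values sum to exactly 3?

The generating function for the choices is (y + y^2 + y^4)·(1 + y + y^2); the count is [y^3].
(y + y^2 + y^4) has coefficients 0,1,1,0 for degrees 0…3.
(1 + y + y^2) has coefficients 1,1,1,0 for degrees 0…3.
[y^3] = 1·1 + 1·1 = 2.

2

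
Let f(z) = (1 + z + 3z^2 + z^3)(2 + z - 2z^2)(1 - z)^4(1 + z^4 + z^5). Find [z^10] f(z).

-10

(1 + z + 3z^2 + z^3) has coefficients 1,1,3,1 for degrees 0…3.
(2 + z - 2z^2) has coefficients 2,1,-2,0,0,0,0,0,0,0,0 for degrees 0…10.
Multiplying by (1 - z)^4 gives running coefficients 2,-7,6,6,-14,9,-2,0,0,0,0 for degrees 0…10.
Finally multiplying by (1 + z^4 + z^5), the product of all factors after the first has coefficients 2,-7,6,6,-12,4,-3,12,-8,-5,7 for degrees 0…10.
[z^10] = 1·7 + 1·(-5) + 3·(-8) + 1·12 = -10.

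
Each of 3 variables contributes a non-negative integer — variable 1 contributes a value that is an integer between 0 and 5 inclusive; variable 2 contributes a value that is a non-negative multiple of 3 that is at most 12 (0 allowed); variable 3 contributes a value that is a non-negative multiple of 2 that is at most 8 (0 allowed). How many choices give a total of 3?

3

The generating function for the choices is (1 + t + t^2 + t^3 + t^4 + t^5)·(1 + t^3 + t^6 + t^9 + t^12)·(1 + t^2 + t^4 + t^6 + t^8); the count is [t^3].
(1 + t + t^2 + t^3 + t^4 + t^5) has coefficients 1,1,1,1 for degrees 0…3.
(1 + t^3 + t^6 + t^9 + t^12) has coefficients 1,0,0,1 for degrees 0…3.
Finally multiplying by (1 + t^2 + t^4 + t^6 + t^8), the product of all factors after the first has coefficients 1,0,1,1 for degrees 0…3.
[t^3] = 1·1 + 1·1 + 1·0 + 1·1 = 3.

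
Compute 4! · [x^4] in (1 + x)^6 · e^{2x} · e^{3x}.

The EGF product rule gives c_4 = Σ_{k_1+k_2+k_3=4} C(4; k_1,k_2,k_3) · ∏ g_i(k_i), where (1+x)^6 gives the falling factorial (6)_k; e^{2x} gives (2)^k; e^{3x} gives (3)^k.
g_1(k) for k = 0…4: 1, 6, 30, 120, 360.
g_2(k) for k = 0…4: 1, 2, 4, 8, 16.
g_3(k) for k = 0…4: 1, 3, 9, 27, 81.
First combine the last two factors: h(k) = Σ_j C(k,j)·g_2(j)·g_3(k−j) for k = 0…4: 1, 5, 25, 125, 625.
c_4 = Σ_k C(4,k)·g_1(k)·h(4−k) = 1·1·625 + 4·6·125 + 6·30·25 + 4·120·5 + 1·360·1 = 625 + 3000 + 4500 + 2400 + 360 = 10885.

10885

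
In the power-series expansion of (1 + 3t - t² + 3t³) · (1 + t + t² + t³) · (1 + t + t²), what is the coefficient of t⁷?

(1 + 3t - t² + 3t³) has coefficients 1,3,-1,3 for degrees 0…3.
(1 + t + t² + t³) has coefficients 1,1,1,1,0,0,0,0 for degrees 0…7.
Finally multiplying by (1 + t + t²), the product of all factors after the first has coefficients 1,2,3,3,2,1,0,0 for degrees 0…7.
[t⁷] = 1·0 + 3·0 − 1·1 + 3·2 = 5.

5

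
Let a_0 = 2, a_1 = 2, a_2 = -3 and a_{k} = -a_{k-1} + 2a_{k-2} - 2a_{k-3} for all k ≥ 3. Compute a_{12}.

The ordinary generating function has denominator 1 + x - 2x^2 + 2x^3.
Iterating the recurrence: a_0,…,a_{12} = 2, 2, -3, 3, -13, 25, -57, 133, -297, 677, -1537, 3485, -7913.

-7913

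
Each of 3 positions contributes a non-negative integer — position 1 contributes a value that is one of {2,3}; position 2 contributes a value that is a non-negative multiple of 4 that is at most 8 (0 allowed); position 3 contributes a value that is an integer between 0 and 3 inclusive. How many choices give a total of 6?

The generating function for the choices is (x² + x³)·(1 + x⁴ + x⁸)·(1 + x + x² + x³); the count is [x⁶].
(x² + x³) has coefficients 0,0,1,1 for degrees 0…3.
(1 + x⁴ + x⁸) has coefficients 1,0,0,0,1,0,0 for degrees 0…6.
Finally multiplying by (1 + x + x² + x³), the product of all factors after the first has coefficients 1,1,1,1,1,1,1 for degrees 0…6.
[x⁶] = 1·1 + 1·1 = 2.

2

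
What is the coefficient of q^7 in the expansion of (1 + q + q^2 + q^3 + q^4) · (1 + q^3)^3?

6

(1 + q + q^2 + q^3 + q^4) has coefficients 1,1,1,1,1 for degrees 0…4.
(1 + q^3)^3 has coefficients 1,0,0,3,0,0,3,0 for degrees 0…7.
[q^7] = 1·0 + 1·3 + 1·0 + 1·0 + 1·3 = 6.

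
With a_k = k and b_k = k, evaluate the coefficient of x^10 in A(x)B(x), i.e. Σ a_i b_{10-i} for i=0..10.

The convolution is the x^10 coefficient of A(x)B(x).
Σ = 0·10 + 1·9 + 2·8 + 3·7 + 4·6 + 5·5 + 6·4 + 7·3 + 8·2 + 9·1 + 10·0 = 165.

165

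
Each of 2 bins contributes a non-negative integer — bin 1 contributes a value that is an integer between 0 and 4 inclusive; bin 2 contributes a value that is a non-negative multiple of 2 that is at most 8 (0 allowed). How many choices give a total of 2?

The generating function for the choices is (1 + z + z² + z³ + z⁴)·(1 + z² + z⁴ + z⁶ + z⁸); the count is [z²].
(1 + z + z² + z³ + z⁴) has coefficients 1,1,1 for degrees 0…2.
(1 + z² + z⁴ + z⁶ + z⁸) has coefficients 1,0,1 for degrees 0…2.
[z²] = 1·1 + 1·0 + 1·1 = 2.

2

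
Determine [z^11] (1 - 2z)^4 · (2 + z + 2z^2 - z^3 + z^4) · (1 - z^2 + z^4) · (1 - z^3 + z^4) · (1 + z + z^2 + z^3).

(1 - 2z)^4 has coefficients 1,-8,24,-32,16 for degrees 0…4.
(2 + z + 2z^2 - z^3 + z^4) has coefficients 2,1,2,-1,1,0,0,0,0,0,0,0 for degrees 0…11.
Multiplying by (1 - z^2 + z^4) gives running coefficients 2,1,0,-2,1,2,1,-1,1,0,0,0 for degrees 0…11.
Multiplying by (1 - z^3 + z^4) gives running coefficients 2,1,0,-4,2,3,3,-4,0,1,2,-2 for degrees 0…11.
Finally multiplying by (1 + z + z^2 + z^3), the product of all factors after the first has coefficients 2,3,3,-1,-1,1,4,4,2,0,-1,1 for degrees 0…11.
[z^11] = 1·1 − 8·(-1) + 24·0 − 32·2 + 16·4 = 9.

9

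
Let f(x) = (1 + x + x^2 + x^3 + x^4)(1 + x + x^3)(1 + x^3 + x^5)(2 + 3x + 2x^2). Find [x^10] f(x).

(1 + x + x^2 + x^3 + x^4) has coefficients 1,1,1,1,1 for degrees 0…4.
(1 + x + x^3) has coefficients 1,1,0,1,0,0,0,0,0,0,0 for degrees 0…10.
Multiplying by (1 + x^3 + x^5) gives running coefficients 1,1,0,2,1,1,2,0,1,0,0 for degrees 0…10.
Finally multiplying by (2 + 3x + 2x^2), the product of all factors after the first has coefficients 2,5,5,6,8,9,9,8,6,3,2 for degrees 0…10.
[x^10] = 1·2 + 1·3 + 1·6 + 1·8 + 1·9 = 28.

28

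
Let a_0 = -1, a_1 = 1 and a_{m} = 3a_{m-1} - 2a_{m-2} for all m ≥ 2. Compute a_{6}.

125

The ordinary generating function has denominator 1 - 3x + 2x^2.
Iterating the recurrence: a_0,…,a_{6} = -1, 1, 5, 13, 29, 61, 125.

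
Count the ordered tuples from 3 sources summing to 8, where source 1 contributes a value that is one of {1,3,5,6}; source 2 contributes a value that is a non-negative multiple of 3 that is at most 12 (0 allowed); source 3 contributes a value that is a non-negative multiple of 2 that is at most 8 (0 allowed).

4

The generating function for the choices is (t + t^3 + t^5 + t^6)·(1 + t^3 + t^6 + t^9 + t^12)·(1 + t^2 + t^4 + t^6 + t^8); the count is [t^8].
(t + t^3 + t^5 + t^6) has coefficients 0,1,0,1,0,1,1 for degrees 0…6.
(1 + t^3 + t^6 + t^9 + t^12) has coefficients 1,0,0,1,0,0,1,0,0 for degrees 0…8.
Finally multiplying by (1 + t^2 + t^4 + t^6 + t^8), the product of all factors after the first has coefficients 1,0,1,1,1,1,2,1,2 for degrees 0…8.
[t^8] = 1·1 + 1·1 + 1·1 + 1·1 = 4.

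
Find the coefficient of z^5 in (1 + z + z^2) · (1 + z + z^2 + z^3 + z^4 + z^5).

(1 + z + z^2) has coefficients 1,1,1 for degrees 0…2.
(1 + z + z^2 + z^3 + z^4 + z^5) has coefficients 1,1,1,1,1,1 for degrees 0…5.
[z^5] = 1·1 + 1·1 + 1·1 = 3.

3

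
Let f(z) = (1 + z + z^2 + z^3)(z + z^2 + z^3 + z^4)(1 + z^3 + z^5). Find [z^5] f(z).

5

(1 + z + z^2 + z^3) has coefficients 1,1,1,1 for degrees 0…3.
(z + z^2 + z^3 + z^4) has coefficients 0,1,1,1,1,0 for degrees 0…5.
Finally multiplying by (1 + z^3 + z^5), the product of all factors after the first has coefficients 0,1,1,1,2,1 for degrees 0…5.
[z^5] = 1·1 + 1·2 + 1·1 + 1·1 = 5.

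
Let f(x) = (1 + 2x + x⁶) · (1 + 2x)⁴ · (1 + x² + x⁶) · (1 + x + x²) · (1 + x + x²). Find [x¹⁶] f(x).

(1 + 2x + x⁶) has coefficients 1,2,0,0,0,0,1 for degrees 0…6.
(1 + 2x)⁴ has coefficients 1,8,24,32,16,0,0,0,0,0,0,0,0,0,0,0,0 for degrees 0…16.
Multiplying by (1 + x² + x⁶) gives running coefficients 1,8,25,40,40,32,17,8,24,32,16,0,0,0,0,0,0 for degrees 0…16.
Multiplying by (1 + x + x²) gives running coefficients 1,9,34,73,105,112,89,57,49,64,72,48,16,0,0,0,0 for degrees 0…16.
Finally multiplying by (1 + x + x²), the product of all factors after the first has coefficients 1,10,44,116,212,290,306,258,195,170,185,184,136,64,16,0,0 for degrees 0…16.
[x¹⁶] = 1·0 + 2·0 + 1·185 = 185.

185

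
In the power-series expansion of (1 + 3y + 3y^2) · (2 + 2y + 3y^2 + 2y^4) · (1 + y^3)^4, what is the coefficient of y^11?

96

(1 + 3y + 3y^2) has coefficients 1,3,3 for degrees 0…2.
(2 + 2y + 3y^2 + 2y^4) has coefficients 2,2,3,0,2,0,0,0,0,0,0,0 for degrees 0…11.
Finally multiplying by (1 + y^3)^4, the product of all factors after the first has coefficients 2,2,3,8,10,12,12,20,18,8,20,12 for degrees 0…11.
[y^11] = 1·12 + 3·20 + 3·8 = 96.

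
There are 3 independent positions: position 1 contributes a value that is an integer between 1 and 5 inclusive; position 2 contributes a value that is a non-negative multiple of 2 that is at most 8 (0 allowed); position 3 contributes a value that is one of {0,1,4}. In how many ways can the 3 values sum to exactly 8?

7

The generating function for the choices is (x + x^2 + x^3 + x^4 + x^5)·(1 + x^2 + x^4 + x^6 + x^8)·(1 + x + x^4); the count is [x^8].
(x + x^2 + x^3 + x^4 + x^5) has coefficients 0,1,1,1,1,1 for degrees 0…5.
(1 + x^2 + x^4 + x^6 + x^8) has coefficients 1,0,1,0,1,0,1,0,1 for degrees 0…8.
Finally multiplying by (1 + x + x^4), the product of all factors after the first has coefficients 1,1,1,1,2,1,2,1,2 for degrees 0…8.
[x^8] = 1·1 + 1·2 + 1·1 + 1·2 + 1·1 = 7.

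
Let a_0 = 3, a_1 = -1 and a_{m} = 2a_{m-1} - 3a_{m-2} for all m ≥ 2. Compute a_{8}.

-173

The ordinary generating function has denominator 1 - 2x + 3x^2.
Iterating the recurrence: a_0,…,a_{8} = 3, -1, -11, -19, -5, 47, 109, 77, -173.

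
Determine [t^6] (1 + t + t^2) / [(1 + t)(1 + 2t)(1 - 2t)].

85

The denominator gives the recurrence a_n = −a_(n−1) + 4a_(n−2) + 4a_(n−3) for n ≥ 3; the numerator fixes a_0 = 1, a_1 = 0, a_2 = 5.
Iterating: 1, 0, 5, -1, 21, -5, 85, so a_6 = 85.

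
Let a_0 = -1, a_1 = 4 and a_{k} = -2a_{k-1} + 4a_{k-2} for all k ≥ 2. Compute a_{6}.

-1344

The ordinary generating function has denominator 1 + 2y - 4y^2.
Iterating the recurrence: a_0,…,a_{6} = -1, 4, -12, 40, -128, 416, -1344.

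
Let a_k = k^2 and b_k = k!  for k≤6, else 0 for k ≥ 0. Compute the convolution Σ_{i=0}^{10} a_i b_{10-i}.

15987

This is [x^10] in the product of the two ordinary generating functions.
Σ = 0·0 + 1·0 + 4·0 + 9·0 + 16·720 + 25·120 + 36·24 + 49·6 + 64·2 + 81·1 + 100·1 = 15987.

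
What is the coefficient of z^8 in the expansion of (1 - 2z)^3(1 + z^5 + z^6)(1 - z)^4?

(1 - 2z)^3 has coefficients 1,-6,12,-8 for degrees 0…3.
(1 + z^5 + z^6) has coefficients 1,0,0,0,0,1,1,0,0 for degrees 0…8.
Finally multiplying by (1 - z)^4, the product of all factors after the first has coefficients 1,-4,6,-4,1,1,-3,2,2 for degrees 0…8.
[z^8] = 1·2 − 6·2 + 12·(-3) − 8·1 = -54.

-54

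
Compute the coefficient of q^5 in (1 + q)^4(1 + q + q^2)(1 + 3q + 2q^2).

(1 + q)^4 has coefficients 1,4,6,4,1 for degrees 0…4.
(1 + q + q^2) has coefficients 1,1,1,0,0,0 for degrees 0…5.
Finally multiplying by (1 + 3q + 2q^2), the product of all factors after the first has coefficients 1,4,6,5,2,0 for degrees 0…5.
[q^5] = 1·0 + 4·2 + 6·5 + 4·6 + 1·4 = 66.

66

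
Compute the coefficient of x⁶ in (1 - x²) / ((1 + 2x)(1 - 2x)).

The denominator gives the recurrence a_n = 4a_(n−2) for n ≥ 3; the numerator fixes a_0 = 1, a_1 = 0, a_2 = 3.
Iterating: 1, 0, 3, 0, 12, 0, 48, so a_6 = 48.

48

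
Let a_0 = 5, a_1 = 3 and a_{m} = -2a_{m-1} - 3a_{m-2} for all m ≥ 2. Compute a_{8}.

-363

The ordinary generating function has denominator 1 + 2q + 3q^2.
Iterating the recurrence: a_0,…,a_{8} = 5, 3, -21, 33, -3, -93, 195, -111, -363.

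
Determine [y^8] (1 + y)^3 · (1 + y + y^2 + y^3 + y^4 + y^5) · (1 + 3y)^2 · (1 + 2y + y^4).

(1 + y)^3 has coefficients 1,3,3,1 for degrees 0…3.
(1 + y + y^2 + y^3 + y^4 + y^5) has coefficients 1,1,1,1,1,1,0,0,0 for degrees 0…8.
Multiplying by (1 + 3y)^2 gives running coefficients 1,7,16,16,16,16,15,9,0 for degrees 0…8.
Finally multiplying by (1 + 2y + y^4), the product of all factors after the first has coefficients 1,9,30,48,49,55,63,55,34 for degrees 0…8.
[y^8] = 1·34 + 3·55 + 3·63 + 1·55 = 443.

443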